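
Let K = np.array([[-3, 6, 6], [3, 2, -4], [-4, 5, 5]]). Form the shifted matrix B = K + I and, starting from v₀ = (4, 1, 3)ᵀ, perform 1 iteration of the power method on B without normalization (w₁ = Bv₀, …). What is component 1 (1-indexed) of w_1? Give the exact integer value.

B = K + I has rows (-2, 6, 6); (3, 3, -4); (-4, 5, 6)
w1 = Bv₀ = ((-2)·4 + 6·1 + 6·3; 3·4 + 3·1 + (-4)·3; (-4)·4 + 5·1 + 6·3) = (16, 3, 7)
Requested component of w1: 16

16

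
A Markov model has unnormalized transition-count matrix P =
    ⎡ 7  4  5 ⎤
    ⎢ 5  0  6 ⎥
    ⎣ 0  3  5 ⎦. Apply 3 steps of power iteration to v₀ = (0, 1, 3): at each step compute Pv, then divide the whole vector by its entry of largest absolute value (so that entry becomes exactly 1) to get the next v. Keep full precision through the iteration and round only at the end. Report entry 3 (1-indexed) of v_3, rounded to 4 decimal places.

0.3695

Pv0 = (19.00000, 18.00000, 18.00000); divide by 19.00000 → v1 = (1.00000, 0.94737, 0.94737)
Pv1 = (15.52632, 10.68421, 7.57895); divide by 15.52632 → v2 = (1.00000, 0.68814, 0.48814)
Pv2 = (12.19322, 7.92881, 4.50508); divide by 12.19322 → v3 = (1.00000, 0.65026, 0.36947)
Requested entry of v3: 1329/3597 = 0.3695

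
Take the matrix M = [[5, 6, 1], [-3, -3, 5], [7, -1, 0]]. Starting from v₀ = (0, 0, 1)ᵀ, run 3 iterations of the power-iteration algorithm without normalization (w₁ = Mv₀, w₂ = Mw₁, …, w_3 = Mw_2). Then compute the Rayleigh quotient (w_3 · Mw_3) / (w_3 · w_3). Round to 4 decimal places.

λ ≈ 1.4855

w1 = Mv₀ = (1, 5, 0)
w2 = Mw1 = (35, -18, 2)
w3 = Mw2 = (69, -41, 263)
Mw3 = (362, 1231, 524)
w3·Mw3 = 69·362 + (-41)·1231 + 263·524 = 112319; w3·w3 = 69·69 + (-41)·(-41) + 263·263 = 75611
λ ≈ 112319/75611 = 1.4855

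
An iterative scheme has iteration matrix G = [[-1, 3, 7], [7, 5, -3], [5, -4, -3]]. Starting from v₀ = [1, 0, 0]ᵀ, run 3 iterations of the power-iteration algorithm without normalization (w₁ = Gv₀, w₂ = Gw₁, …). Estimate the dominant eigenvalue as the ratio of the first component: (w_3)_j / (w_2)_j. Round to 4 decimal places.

λ ≈ -6.2105

w1 = Gv₀ = ((-1)·1 + 3·0 + 7·0; 7·1 + 5·0 + (-3)·0; 5·1 + (-4)·0 + (-3)·0) = (-1, 7, 5)
w2 = Gw1 = ((-1)·(-1) + 3·7 + 7·5; 7·(-1) + 5·7 + (-3)·5; 5·(-1) + (-4)·7 + (-3)·5) = (57, 13, -48)
w3 = Gw2 = (-354, 608, 377)
Ratio at component: -354 / 57 = -6.2105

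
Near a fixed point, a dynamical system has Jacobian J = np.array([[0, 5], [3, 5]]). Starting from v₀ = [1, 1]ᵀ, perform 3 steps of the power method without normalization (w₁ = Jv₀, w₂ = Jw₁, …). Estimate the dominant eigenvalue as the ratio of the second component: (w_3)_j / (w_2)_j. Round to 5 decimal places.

λ ≈ 7.18182

w1 = Jv₀ = (0·1 + 5·1; 3·1 + 5·1) = (5, 8)
w2 = Jw1 = (0·5 + 5·8; 3·5 + 5·8) = (40, 55)
w3 = Jw2 = (275, 395)
Ratio at component: 395 / 55 = 7.18182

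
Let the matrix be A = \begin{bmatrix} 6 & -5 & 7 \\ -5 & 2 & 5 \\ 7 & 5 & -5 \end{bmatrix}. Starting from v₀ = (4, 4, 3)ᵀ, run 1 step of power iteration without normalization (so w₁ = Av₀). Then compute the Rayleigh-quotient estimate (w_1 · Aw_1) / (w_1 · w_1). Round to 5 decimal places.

w1 = Av₀ = (6·4 + (-5)·4 + 7·3; (-5)·4 + 2·4 + 5·3; 7·4 + 5·4 + (-5)·3) = (25, 3, 33)
Aw1 = (366, 46, 25)
w1·Aw1 = 25·366 + 3·46 + 33·25 = 10113; w1·w1 = 25·25 + 3·3 + 33·33 = 1723
λ ≈ 10113/1723 = 5.86941

5.86941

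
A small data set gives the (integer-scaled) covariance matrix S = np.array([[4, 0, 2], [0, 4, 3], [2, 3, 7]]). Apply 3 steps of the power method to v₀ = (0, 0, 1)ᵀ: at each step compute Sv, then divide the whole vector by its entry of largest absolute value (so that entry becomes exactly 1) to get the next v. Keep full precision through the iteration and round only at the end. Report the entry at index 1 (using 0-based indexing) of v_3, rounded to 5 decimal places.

0.55113

Sv0 = (2.000000, 3.000000, 7.000000); divide by 7.000000 → v1 = (0.285714, 0.428571, 1.000000)
Sv1 = (3.142857, 4.714286, 8.857143); divide by 8.857143 → v2 = (0.354839, 0.532258, 1.000000)
Sv2 = (3.419355, 5.129032, 9.306452); divide by 9.306452 → v3 = (0.367418, 0.551127, 1.000000)
Requested entry of v3: 318/577 = 0.55113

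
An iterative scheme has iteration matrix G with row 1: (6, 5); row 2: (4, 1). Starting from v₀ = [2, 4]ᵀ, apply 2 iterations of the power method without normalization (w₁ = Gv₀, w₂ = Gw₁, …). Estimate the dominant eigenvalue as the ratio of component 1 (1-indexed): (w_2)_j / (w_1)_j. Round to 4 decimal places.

7.8750

w1 = Gv₀ = (6·2 + 5·4; 4·2 + 1·4) = (32, 12)
w2 = Gw1 = (6·32 + 5·12; 4·32 + 1·12) = (252, 140)
Ratio at component: 252 / 32 = 7.8750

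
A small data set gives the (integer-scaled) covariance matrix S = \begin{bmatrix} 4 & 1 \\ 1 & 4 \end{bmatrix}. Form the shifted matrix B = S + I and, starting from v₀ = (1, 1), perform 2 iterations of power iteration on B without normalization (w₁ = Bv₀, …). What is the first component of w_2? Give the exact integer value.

36

B = S + I has rows (5, 1); (1, 5)
w1 = Bv₀ = (6, 6)
w2 = Bw1 = (36, 36)
Requested component of w2: 36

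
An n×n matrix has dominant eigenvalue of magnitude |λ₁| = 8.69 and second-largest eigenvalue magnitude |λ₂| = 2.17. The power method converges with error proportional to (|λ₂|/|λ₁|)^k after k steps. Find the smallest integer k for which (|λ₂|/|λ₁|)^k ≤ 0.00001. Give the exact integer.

|λ₂/λ₁| = 2.17/8.69 = 0.24971
Need k ≥ ln(0.00001) / ln(0.24971) = -11.5129 / -1.3874 ≈ 8.298
Smallest integer k satisfying the bound: 9

9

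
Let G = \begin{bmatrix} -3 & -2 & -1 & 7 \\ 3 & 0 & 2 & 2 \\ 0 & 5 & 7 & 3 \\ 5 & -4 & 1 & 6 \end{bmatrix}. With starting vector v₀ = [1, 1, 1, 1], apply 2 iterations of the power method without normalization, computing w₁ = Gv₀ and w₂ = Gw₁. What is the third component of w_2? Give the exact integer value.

164

w1 = Gv₀ = (1, 7, 15, 8)
w2 = Gw1 = (24, 49, 164, 40)
The requested component of w2 is 164.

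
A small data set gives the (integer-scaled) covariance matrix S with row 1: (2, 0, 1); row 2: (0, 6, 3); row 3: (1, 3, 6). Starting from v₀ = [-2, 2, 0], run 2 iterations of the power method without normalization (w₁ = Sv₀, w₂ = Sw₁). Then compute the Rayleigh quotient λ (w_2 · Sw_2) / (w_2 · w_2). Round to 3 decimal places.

w1 = Sv₀ = (2·(-2) + 0·2 + 1·0; 0·(-2) + 6·2 + 3·0; 1·(-2) + 3·2 + 6·0) = (-4, 12, 4)
w2 = Sw1 = (2·(-4) + 0·12 + 1·4; 0·(-4) + 6·12 + 3·4; 1·(-4) + 3·12 + 6·4) = (-4, 84, 56)
Sw2 = (48, 672, 584)
w2·Sw2 = (-4)·48 + 84·672 + 56·584 = 88960; w2·w2 = (-4)·(-4) + 84·84 + 56·56 = 10208
λ ≈ 88960/10208 = 8.715

8.715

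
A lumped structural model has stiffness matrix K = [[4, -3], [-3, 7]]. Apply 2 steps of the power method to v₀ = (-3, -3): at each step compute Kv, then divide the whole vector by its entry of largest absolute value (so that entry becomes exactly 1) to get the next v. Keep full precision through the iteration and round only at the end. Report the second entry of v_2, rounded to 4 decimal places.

Kv0 = (-3.00000, -12.00000); divide by -12.00000 → v1 = (0.25000, 1.00000)
Kv1 = (-2.00000, 6.25000); divide by 6.25000 → v2 = (-0.32000, 1.00000)
Requested entry of v2: -75/-75 = 1.0000

1.0000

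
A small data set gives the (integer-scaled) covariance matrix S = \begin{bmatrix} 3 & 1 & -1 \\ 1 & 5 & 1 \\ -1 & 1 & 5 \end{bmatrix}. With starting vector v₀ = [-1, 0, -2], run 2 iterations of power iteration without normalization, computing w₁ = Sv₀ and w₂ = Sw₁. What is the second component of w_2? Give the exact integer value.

-25

w1 = Sv₀ = (3·(-1) + 1·0 + (-1)·(-2); 1·(-1) + 5·0 + 1·(-2); (-1)·(-1) + 1·0 + 5·(-2)) = (-1, -3, -9)
w2 = Sw1 = (3·(-1) + 1·(-3) + (-1)·(-9); 1·(-1) + 5·(-3) + 1·(-9); (-1)·(-1) + 1·(-3) + 5·(-9)) = (3, -25, -47)
The requested component of w2 is -25.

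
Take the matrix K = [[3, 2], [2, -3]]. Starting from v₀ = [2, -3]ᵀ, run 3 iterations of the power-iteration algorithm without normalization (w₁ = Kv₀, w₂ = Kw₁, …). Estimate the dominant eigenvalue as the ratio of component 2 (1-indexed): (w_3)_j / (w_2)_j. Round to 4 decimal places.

w1 = Kv₀ = (3·2 + 2·(-3); 2·2 + (-3)·(-3)) = (0, 13)
w2 = Kw1 = (3·0 + 2·13; 2·0 + (-3)·13) = (26, -39)
w3 = Kw2 = (0, 169)
Ratio at component: 169 / -39 = -4.3333

-4.3333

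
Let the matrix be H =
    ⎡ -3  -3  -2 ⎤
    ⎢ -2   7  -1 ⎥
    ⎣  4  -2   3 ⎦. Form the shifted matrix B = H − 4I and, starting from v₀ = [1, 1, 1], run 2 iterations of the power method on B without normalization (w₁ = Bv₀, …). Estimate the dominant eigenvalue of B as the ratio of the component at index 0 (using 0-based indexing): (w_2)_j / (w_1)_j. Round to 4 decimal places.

μ ≈ -6.8333

B = H − 4I has rows (-7, -3, -2); (-2, 3, -1); (4, -2, -1)
w1 = Bv₀ = ((-7)·1 + (-3)·1 + (-2)·1; (-2)·1 + 3·1 + (-1)·1; 4·1 + (-2)·1 + (-1)·1) = (-12, 0, 1)
w2 = Bw1 = ((-7)·(-12) + (-3)·0 + (-2)·1; (-2)·(-12) + 3·0 + (-1)·1; 4·(-12) + (-2)·0 + (-1)·1) = (82, 23, -49)
Ratio: 82/-12 = -6.8333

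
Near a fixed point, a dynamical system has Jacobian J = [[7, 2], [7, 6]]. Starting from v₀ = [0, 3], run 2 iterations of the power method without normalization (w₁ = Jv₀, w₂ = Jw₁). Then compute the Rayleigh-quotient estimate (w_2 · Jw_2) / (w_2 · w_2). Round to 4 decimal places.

9.8967

w1 = Jv₀ = (7·0 + 2·3; 7·0 + 6·3) = (6, 18)
w2 = Jw1 = (7·6 + 2·18; 7·6 + 6·18) = (78, 150)
Jw2 = (846, 1446)
w2·Jw2 = 78·846 + 150·1446 = 282888; w2·w2 = 78·78 + 150·150 = 28584
λ ≈ 282888/28584 = 9.8967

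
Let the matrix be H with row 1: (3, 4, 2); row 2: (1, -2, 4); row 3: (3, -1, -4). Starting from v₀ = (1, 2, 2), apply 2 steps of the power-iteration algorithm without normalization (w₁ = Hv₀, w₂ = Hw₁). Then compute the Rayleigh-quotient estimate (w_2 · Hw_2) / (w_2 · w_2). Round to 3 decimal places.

λ ≈ -0.641

w1 = Hv₀ = (15, 5, -7)
w2 = Hw1 = (51, -23, 68)
Hw2 = (197, 369, -96)
w2·Hw2 = 51·197 + (-23)·369 + 68·(-96) = -4968; w2·w2 = 51·51 + (-23)·(-23) + 68·68 = 7754
λ ≈ -4968/7754 = -0.641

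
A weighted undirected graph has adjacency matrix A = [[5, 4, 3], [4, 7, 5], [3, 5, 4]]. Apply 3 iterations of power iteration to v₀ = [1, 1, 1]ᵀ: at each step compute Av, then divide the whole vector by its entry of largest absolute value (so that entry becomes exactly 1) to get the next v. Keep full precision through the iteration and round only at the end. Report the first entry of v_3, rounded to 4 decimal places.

Av0 = (12.00000, 16.00000, 12.00000); divide by 16.00000 → v1 = (0.75000, 1.00000, 0.75000)
Av1 = (10.00000, 13.75000, 10.25000); divide by 13.75000 → v2 = (0.72727, 1.00000, 0.74545)
Av2 = (9.87273, 13.63636, 10.16364); divide by 13.63636 → v3 = (0.72400, 1.00000, 0.74533)
Requested entry of v3: 2172/3000 = 0.7240

0.7240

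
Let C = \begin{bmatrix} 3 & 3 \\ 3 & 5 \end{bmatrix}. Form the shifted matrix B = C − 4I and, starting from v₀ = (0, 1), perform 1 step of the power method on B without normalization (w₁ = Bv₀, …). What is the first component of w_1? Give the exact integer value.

3

B = C − 4I has rows (-1, 3); (3, 1)
w1 = Bv₀ = ((-1)·0 + 3·1; 3·0 + 1·1) = (3, 1)
Requested component of w1: 3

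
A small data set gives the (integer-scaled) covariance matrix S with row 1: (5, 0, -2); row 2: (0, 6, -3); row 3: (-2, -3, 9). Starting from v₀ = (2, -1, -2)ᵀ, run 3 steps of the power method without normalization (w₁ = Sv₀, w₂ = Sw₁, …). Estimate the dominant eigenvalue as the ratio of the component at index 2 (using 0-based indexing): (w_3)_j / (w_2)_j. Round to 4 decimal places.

10.9447

w1 = Sv₀ = (5·2 + 0·(-1) + (-2)·(-2); 0·2 + 6·(-1) + (-3)·(-2); (-2)·2 + (-3)·(-1) + 9·(-2)) = (14, 0, -19)
w2 = Sw1 = (5·14 + 0·0 + (-2)·(-19); 0·14 + 6·0 + (-3)·(-19); (-2)·14 + (-3)·0 + 9·(-19)) = (108, 57, -199)
w3 = Sw2 = (938, 939, -2178)
Ratio at component: -2178 / -199 = 10.9447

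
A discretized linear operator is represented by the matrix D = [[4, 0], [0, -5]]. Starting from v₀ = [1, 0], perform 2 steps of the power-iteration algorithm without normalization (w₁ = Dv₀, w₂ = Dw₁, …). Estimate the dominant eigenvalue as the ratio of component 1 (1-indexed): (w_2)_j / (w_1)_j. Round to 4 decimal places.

w1 = Dv₀ = (4·1 + 0·0; 0·1 + (-5)·0) = (4, 0)
w2 = Dw1 = (4·4 + 0·0; 0·4 + (-5)·0) = (16, 0)
Ratio at component: 16 / 4 = 4.0000

4.0000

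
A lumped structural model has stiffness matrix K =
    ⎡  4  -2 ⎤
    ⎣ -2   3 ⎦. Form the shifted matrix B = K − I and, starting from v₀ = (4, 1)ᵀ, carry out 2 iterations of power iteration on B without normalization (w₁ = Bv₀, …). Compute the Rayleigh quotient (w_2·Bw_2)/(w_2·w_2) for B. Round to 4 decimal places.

μ ≈ 4.5610

B = K − I has rows (3, -2); (-2, 2)
w1 = Bv₀ = (10, -6)
w2 = Bw1 = (42, -32)
Bw2 = (190, -148)
w2·Bw2 = 12716; w2·w2 = 2788; μ ≈ 12716/2788 = 4.5610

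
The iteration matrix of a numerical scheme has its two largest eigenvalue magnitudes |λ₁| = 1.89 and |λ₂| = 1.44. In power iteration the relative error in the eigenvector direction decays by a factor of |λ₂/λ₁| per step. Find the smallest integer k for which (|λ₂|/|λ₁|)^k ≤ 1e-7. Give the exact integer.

|λ₂/λ₁| = 1.44/1.89 = 0.76190
Need k ≥ ln(1e-7) / ln(0.76190) = -16.1181 / -0.2719 ≈ 59.272
Smallest integer k satisfying the bound: 60

60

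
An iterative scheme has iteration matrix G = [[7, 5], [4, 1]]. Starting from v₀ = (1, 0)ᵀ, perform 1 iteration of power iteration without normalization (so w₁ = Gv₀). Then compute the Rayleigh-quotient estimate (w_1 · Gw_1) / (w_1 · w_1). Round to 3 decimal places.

w1 = Gv₀ = (7·1 + 5·0; 4·1 + 1·0) = (7, 4)
Gw1 = (69, 32)
w1·Gw1 = 7·69 + 4·32 = 611; w1·w1 = 7·7 + 4·4 = 65
λ ≈ 611/65 = 9.400

λ ≈ 9.400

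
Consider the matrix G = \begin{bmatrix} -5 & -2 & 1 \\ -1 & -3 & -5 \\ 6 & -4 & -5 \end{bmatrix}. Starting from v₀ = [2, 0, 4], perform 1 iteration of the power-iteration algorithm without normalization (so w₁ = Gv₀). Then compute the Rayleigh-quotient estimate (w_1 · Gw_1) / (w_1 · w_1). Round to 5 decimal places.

w1 = Gv₀ = ((-5)·2 + (-2)·0 + 1·4; (-1)·2 + (-3)·0 + (-5)·4; 6·2 + (-4)·0 + (-5)·4) = (-6, -22, -8)
Gw1 = (66, 112, 92)
w1·Gw1 = (-6)·66 + (-22)·112 + (-8)·92 = -3596; w1·w1 = (-6)·(-6) + (-22)·(-22) + (-8)·(-8) = 584
λ ≈ -3596/584 = -6.15753

λ ≈ -6.15753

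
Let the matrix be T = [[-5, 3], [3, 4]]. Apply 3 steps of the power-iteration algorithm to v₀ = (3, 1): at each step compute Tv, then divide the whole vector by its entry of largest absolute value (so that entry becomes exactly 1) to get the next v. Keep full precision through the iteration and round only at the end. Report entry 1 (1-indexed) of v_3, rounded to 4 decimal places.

Tv0 = (-12.00000, 13.00000); divide by 13.00000 → v1 = (-0.92308, 1.00000)
Tv1 = (7.61538, 1.23077); divide by 7.61538 → v2 = (1.00000, 0.16162)
Tv2 = (-4.51515, 3.64646); divide by -4.51515 → v3 = (1.00000, -0.80761)
Requested entry of v3: -447/-447 = 1.0000

1.0000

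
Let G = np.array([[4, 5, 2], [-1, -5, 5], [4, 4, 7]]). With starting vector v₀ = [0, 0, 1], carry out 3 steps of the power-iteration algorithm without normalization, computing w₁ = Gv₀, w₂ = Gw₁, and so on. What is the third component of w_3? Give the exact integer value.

w1 = Gv₀ = (4·0 + 5·0 + 2·1; (-1)·0 + (-5)·0 + 5·1; 4·0 + 4·0 + 7·1) = (2, 5, 7)
w2 = Gw1 = (4·2 + 5·5 + 2·7; (-1)·2 + (-5)·5 + 5·7; 4·2 + 4·5 + 7·7) = (47, 8, 77)
w3 = Gw2 = (382, 298, 759)
The requested component of w3 is 759.

759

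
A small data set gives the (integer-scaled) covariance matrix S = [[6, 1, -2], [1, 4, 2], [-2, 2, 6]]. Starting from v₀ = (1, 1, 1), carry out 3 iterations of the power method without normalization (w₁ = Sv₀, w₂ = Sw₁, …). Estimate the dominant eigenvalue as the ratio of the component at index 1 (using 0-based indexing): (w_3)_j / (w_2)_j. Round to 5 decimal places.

w1 = Sv₀ = (6·1 + 1·1 + (-2)·1; 1·1 + 4·1 + 2·1; (-2)·1 + 2·1 + 6·1) = (5, 7, 6)
w2 = Sw1 = (6·5 + 1·7 + (-2)·6; 1·5 + 4·7 + 2·6; (-2)·5 + 2·7 + 6·6) = (25, 45, 40)
w3 = Sw2 = (115, 285, 280)
Ratio at component: 285 / 45 = 6.33333

6.33333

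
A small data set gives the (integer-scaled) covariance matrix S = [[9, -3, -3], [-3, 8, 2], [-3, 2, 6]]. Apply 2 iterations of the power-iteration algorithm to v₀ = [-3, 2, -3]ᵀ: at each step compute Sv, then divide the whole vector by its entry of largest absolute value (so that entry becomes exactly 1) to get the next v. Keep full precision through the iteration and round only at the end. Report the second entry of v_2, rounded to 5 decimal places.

-0.82946

Sv0 = (-24.000000, 19.000000, -5.000000); divide by -24.000000 → v1 = (1.000000, -0.791667, 0.208333)
Sv1 = (10.750000, -8.916667, -3.333333); divide by 10.750000 → v2 = (1.000000, -0.829457, -0.310078)
Requested entry of v2: 214/-258 = -0.82946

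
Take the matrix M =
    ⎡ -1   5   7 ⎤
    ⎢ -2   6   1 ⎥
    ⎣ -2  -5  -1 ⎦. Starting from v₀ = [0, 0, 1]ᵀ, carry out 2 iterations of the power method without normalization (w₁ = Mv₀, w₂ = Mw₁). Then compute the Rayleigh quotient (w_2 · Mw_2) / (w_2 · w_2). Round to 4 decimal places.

1.0000

w1 = Mv₀ = (7, 1, -1)
w2 = Mw1 = (-9, -9, -18)
Mw2 = (-162, -54, 81)
w2·Mw2 = (-9)·(-162) + (-9)·(-54) + (-18)·81 = 486; w2·w2 = (-9)·(-9) + (-9)·(-9) + (-18)·(-18) = 486
λ ≈ 486/486 = 1.0000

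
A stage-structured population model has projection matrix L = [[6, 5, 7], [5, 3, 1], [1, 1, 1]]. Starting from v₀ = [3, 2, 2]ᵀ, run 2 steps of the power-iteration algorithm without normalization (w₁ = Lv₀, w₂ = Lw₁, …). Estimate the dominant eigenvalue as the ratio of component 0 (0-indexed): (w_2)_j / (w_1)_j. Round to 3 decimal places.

9.905

w1 = Lv₀ = (6·3 + 5·2 + 7·2; 5·3 + 3·2 + 1·2; 1·3 + 1·2 + 1·2) = (42, 23, 7)
w2 = Lw1 = (6·42 + 5·23 + 7·7; 5·42 + 3·23 + 1·7; 1·42 + 1·23 + 1·7) = (416, 286, 72)
Ratio at component: 416 / 42 = 9.905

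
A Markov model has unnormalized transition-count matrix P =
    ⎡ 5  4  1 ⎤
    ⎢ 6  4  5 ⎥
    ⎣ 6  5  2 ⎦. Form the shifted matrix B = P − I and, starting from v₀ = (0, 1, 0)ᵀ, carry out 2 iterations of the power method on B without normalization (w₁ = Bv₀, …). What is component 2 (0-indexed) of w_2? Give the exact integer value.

B = P − I has rows (4, 4, 1); (6, 3, 5); (6, 5, 1)
w1 = Bv₀ = (4, 3, 5)
w2 = Bw1 = (33, 58, 44)
Requested component of w2: 44

44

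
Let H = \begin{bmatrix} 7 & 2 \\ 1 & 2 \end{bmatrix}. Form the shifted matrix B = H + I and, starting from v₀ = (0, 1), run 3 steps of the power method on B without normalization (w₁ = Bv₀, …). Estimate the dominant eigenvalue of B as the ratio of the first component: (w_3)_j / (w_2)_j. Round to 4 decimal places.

B = H + I has rows (8, 2); (1, 3)
w1 = Bv₀ = (8·0 + 2·1; 1·0 + 3·1) = (2, 3)
w2 = Bw1 = (8·2 + 2·3; 1·2 + 3·3) = (22, 11)
w3 = Bw2 = (198, 55)
Ratio: 198/22 = 9.0000

9.0000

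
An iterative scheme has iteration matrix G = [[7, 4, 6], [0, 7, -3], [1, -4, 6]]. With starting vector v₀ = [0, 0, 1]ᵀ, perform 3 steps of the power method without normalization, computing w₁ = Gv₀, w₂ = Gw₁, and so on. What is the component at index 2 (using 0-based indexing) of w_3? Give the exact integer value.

w1 = Gv₀ = (7·0 + 4·0 + 6·1; 0·0 + 7·0 + (-3)·1; 1·0 + (-4)·0 + 6·1) = (6, -3, 6)
w2 = Gw1 = (7·6 + 4·(-3) + 6·6; 0·6 + 7·(-3) + (-3)·6; 1·6 + (-4)·(-3) + 6·6) = (66, -39, 54)
w3 = Gw2 = (630, -435, 546)
The requested component of w3 is 546.

546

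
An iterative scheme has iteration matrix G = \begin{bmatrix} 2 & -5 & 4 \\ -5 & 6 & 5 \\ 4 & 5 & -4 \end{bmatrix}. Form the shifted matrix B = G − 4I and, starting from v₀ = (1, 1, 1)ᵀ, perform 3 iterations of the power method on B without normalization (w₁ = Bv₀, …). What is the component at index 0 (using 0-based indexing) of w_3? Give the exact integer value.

-160

B = G − 4I has rows (-2, -5, 4); (-5, 2, 5); (4, 5, -8)
w1 = Bv₀ = ((-2)·1 + (-5)·1 + 4·1; (-5)·1 + 2·1 + 5·1; 4·1 + 5·1 + (-8)·1) = (-3, 2, 1)
w2 = Bw1 = ((-2)·(-3) + (-5)·2 + 4·1; (-5)·(-3) + 2·2 + 5·1; 4·(-3) + 5·2 + (-8)·1) = (0, 24, -10)
w3 = Bw2 = (-160, -2, 200)
Requested component of w3: -160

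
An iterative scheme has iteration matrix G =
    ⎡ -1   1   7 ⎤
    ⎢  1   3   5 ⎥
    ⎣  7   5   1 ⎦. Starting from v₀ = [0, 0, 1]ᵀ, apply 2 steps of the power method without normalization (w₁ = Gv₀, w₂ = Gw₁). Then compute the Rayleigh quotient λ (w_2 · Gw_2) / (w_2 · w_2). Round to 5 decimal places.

λ ≈ 5.26054

w1 = Gv₀ = (7, 5, 1)
w2 = Gw1 = (5, 27, 75)
Gw2 = (547, 461, 245)
w2·Gw2 = 5·547 + 27·461 + 75·245 = 33557; w2·w2 = 5·5 + 27·27 + 75·75 = 6379
λ ≈ 33557/6379 = 5.26054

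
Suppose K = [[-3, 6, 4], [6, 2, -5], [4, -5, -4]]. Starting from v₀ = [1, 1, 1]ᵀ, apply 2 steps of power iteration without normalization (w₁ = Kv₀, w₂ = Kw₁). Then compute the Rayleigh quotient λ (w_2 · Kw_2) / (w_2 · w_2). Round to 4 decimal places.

-6.5633

w1 = Kv₀ = ((-3)·1 + 6·1 + 4·1; 6·1 + 2·1 + (-5)·1; 4·1 + (-5)·1 + (-4)·1) = (7, 3, -5)
w2 = Kw1 = ((-3)·7 + 6·3 + 4·(-5); 6·7 + 2·3 + (-5)·(-5); 4·7 + (-5)·3 + (-4)·(-5)) = (-23, 73, 33)
Kw2 = (639, -157, -589)
w2·Kw2 = (-23)·639 + 73·(-157) + 33·(-589) = -45595; w2·w2 = (-23)·(-23) + 73·73 + 33·33 = 6947
λ ≈ -45595/6947 = -6.5633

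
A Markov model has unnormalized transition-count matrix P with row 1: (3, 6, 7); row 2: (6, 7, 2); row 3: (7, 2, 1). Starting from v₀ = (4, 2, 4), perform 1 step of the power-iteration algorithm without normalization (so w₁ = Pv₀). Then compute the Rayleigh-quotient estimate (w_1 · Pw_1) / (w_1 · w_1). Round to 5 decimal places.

14.02158

w1 = Pv₀ = (52, 46, 36)
Pw1 = (684, 706, 492)
w1·Pw1 = 52·684 + 46·706 + 36·492 = 85756; w1·w1 = 52·52 + 46·46 + 36·36 = 6116
λ ≈ 85756/6116 = 14.02158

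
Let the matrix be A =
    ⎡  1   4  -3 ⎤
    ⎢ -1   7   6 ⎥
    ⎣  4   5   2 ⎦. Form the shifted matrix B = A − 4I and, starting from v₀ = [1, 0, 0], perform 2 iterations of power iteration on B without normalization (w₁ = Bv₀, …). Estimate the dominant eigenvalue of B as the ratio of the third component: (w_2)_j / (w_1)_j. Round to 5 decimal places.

μ ≈ -6.25000

B = A − 4I has rows (-3, 4, -3); (-1, 3, 6); (4, 5, -2)
w1 = Bv₀ = (-3, -1, 4)
w2 = Bw1 = (-7, 24, -25)
Ratio: -25/4 = -6.25000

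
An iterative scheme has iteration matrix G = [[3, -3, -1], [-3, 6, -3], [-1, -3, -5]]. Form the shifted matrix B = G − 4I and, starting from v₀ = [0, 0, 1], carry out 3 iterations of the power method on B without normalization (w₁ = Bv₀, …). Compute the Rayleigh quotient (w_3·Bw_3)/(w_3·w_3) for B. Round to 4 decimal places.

B = G − 4I has rows (-1, -3, -1); (-3, 2, -3); (-1, -3, -9)
w1 = Bv₀ = ((-1)·0 + (-3)·0 + (-1)·1; (-3)·0 + 2·0 + (-3)·1; (-1)·0 + (-3)·0 + (-9)·1) = (-1, -3, -9)
w2 = Bw1 = ((-1)·(-1) + (-3)·(-3) + (-1)·(-9); (-3)·(-1) + 2·(-3) + (-3)·(-9); (-1)·(-1) + (-3)·(-3) + (-9)·(-9)) = (19, 24, 91)
w3 = Bw2 = (-182, -282, -910)
Bw3 = (1938, 2712, 9218)
w3·Bw3 = -9505880; w3·w3 = 940748; μ ≈ -9505880/940748 = -10.1046

-10.1046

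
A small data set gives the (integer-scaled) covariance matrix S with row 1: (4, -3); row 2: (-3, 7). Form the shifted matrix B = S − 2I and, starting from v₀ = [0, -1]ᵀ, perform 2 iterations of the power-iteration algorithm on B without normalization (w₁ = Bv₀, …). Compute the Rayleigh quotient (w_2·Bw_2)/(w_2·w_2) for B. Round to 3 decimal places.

B = S − 2I has rows (2, -3); (-3, 5)
w1 = Bv₀ = (2·0 + (-3)·(-1); (-3)·0 + 5·(-1)) = (3, -5)
w2 = Bw1 = (2·3 + (-3)·(-5); (-3)·3 + 5·(-5)) = (21, -34)
Bw2 = (144, -233)
w2·Bw2 = 10946; w2·w2 = 1597; μ ≈ 10946/1597 = 6.854

μ ≈ 6.854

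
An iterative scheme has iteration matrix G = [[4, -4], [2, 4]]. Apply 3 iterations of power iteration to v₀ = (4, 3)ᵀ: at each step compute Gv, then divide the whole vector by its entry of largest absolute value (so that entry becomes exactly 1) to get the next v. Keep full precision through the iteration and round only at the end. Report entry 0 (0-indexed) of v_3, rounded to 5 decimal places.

Gv0 = (4.000000, 20.000000); divide by 20.000000 → v1 = (0.200000, 1.000000)
Gv1 = (-3.200000, 4.400000); divide by 4.400000 → v2 = (-0.727273, 1.000000)
Gv2 = (-6.909091, 2.545455); divide by -6.909091 → v3 = (1.000000, -0.368421)
Requested entry of v3: -608/-608 = 1.00000

1.00000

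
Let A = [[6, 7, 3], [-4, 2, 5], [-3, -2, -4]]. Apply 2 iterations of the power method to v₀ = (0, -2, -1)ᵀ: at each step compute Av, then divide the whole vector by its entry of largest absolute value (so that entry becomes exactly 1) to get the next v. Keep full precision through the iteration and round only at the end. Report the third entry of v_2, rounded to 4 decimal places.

Av0 = (-17.00000, -9.00000, 8.00000); divide by -17.00000 → v1 = (1.00000, 0.52941, -0.47059)
Av1 = (8.29412, -5.29412, -2.17647); divide by 8.29412 → v2 = (1.00000, -0.63830, -0.26241)
Requested entry of v2: 37/-141 = -0.2624

-0.2624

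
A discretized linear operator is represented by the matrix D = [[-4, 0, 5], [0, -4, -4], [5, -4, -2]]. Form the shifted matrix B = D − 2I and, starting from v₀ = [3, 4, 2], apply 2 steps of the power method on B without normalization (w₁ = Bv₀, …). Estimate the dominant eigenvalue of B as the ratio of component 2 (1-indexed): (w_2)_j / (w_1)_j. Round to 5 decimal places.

μ ≈ -7.12500

B = D − 2I has rows (-6, 0, 5); (0, -6, -4); (5, -4, -4)
w1 = Bv₀ = ((-6)·3 + 0·4 + 5·2; 0·3 + (-6)·4 + (-4)·2; 5·3 + (-4)·4 + (-4)·2) = (-8, -32, -9)
w2 = Bw1 = ((-6)·(-8) + 0·(-32) + 5·(-9); 0·(-8) + (-6)·(-32) + (-4)·(-9); 5·(-8) + (-4)·(-32) + (-4)·(-9)) = (3, 228, 124)
Ratio: 228/-32 = -7.12500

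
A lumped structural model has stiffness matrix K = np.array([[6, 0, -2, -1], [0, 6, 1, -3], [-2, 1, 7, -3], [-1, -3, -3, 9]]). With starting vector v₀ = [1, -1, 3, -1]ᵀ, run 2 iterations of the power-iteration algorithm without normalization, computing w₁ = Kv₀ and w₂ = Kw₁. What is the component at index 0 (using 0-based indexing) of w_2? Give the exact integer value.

w1 = Kv₀ = (1, 0, 21, -16)
w2 = Kw1 = (-20, 69, 193, -208)
The requested component of w2 is -20.

-20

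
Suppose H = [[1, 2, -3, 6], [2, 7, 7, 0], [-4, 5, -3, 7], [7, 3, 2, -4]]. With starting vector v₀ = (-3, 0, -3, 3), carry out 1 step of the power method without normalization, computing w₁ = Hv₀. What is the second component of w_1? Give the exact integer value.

-27

w1 = Hv₀ = (1·(-3) + 2·0 + (-3)·(-3) + 6·3; 2·(-3) + 7·0 + 7·(-3) + 0·3; (-4)·(-3) + 5·0 + (-3)·(-3) + 7·3; 7·(-3) + 3·0 + 2·(-3) + (-4)·3) = (24, -27, 42, -39)
The requested component of w1 is -27.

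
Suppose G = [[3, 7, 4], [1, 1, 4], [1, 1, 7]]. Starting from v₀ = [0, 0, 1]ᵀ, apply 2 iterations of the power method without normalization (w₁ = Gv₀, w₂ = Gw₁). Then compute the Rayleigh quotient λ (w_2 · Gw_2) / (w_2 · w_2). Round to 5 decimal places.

w1 = Gv₀ = (3·0 + 7·0 + 4·1; 1·0 + 1·0 + 4·1; 1·0 + 1·0 + 7·1) = (4, 4, 7)
w2 = Gw1 = (3·4 + 7·4 + 4·7; 1·4 + 1·4 + 4·7; 1·4 + 1·4 + 7·7) = (68, 36, 57)
Gw2 = (684, 332, 503)
w2·Gw2 = 68·684 + 36·332 + 57·503 = 87135; w2·w2 = 68·68 + 36·36 + 57·57 = 9169
λ ≈ 87135/9169 = 9.50322

9.50322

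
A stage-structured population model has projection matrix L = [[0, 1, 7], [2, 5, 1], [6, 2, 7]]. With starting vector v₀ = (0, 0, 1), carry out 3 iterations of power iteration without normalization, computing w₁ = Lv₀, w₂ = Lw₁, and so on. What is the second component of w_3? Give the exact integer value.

w1 = Lv₀ = (0·0 + 1·0 + 7·1; 2·0 + 5·0 + 1·1; 6·0 + 2·0 + 7·1) = (7, 1, 7)
w2 = Lw1 = (0·7 + 1·1 + 7·7; 2·7 + 5·1 + 1·7; 6·7 + 2·1 + 7·7) = (50, 26, 93)
w3 = Lw2 = (677, 323, 1003)
The requested component of w3 is 323.

323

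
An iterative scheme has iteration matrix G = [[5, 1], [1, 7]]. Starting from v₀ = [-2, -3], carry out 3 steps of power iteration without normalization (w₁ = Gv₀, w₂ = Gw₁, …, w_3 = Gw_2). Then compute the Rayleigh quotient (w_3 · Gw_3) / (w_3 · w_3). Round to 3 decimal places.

λ ≈ 7.408

w1 = Gv₀ = (5·(-2) + 1·(-3); 1·(-2) + 7·(-3)) = (-13, -23)
w2 = Gw1 = (5·(-13) + 1·(-23); 1·(-13) + 7·(-23)) = (-88, -174)
w3 = Gw2 = (-614, -1306)
Gw3 = (-4376, -9756)
w3·Gw3 = (-614)·(-4376) + (-1306)·(-9756) = 15428200; w3·w3 = (-614)·(-614) + (-1306)·(-1306) = 2082632
λ ≈ 15428200/2082632 = 7.408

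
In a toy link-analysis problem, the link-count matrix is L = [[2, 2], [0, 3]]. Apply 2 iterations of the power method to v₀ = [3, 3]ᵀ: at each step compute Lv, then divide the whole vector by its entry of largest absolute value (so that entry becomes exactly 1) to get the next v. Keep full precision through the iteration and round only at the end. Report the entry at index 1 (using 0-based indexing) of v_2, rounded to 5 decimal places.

Lv0 = (12.000000, 9.000000); divide by 12.000000 → v1 = (1.000000, 0.750000)
Lv1 = (3.500000, 2.250000); divide by 3.500000 → v2 = (1.000000, 0.642857)
Requested entry of v2: 27/42 = 0.64286

0.64286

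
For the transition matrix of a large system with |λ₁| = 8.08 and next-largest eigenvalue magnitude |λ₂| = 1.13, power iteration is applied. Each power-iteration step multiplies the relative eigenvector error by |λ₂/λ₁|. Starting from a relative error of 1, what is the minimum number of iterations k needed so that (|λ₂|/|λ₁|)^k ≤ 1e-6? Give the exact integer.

8

|λ₂/λ₁| = 1.13/8.08 = 0.13985
Need k ≥ ln(1e-6) / ln(0.13985) = -13.8155 / -1.9672 ≈ 7.023
Smallest integer k satisfying the bound: 8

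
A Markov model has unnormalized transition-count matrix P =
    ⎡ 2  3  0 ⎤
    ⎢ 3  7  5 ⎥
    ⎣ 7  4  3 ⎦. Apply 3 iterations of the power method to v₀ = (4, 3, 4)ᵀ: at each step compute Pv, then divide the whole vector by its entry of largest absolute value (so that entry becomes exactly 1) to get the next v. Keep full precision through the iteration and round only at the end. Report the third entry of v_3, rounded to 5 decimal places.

0.71135

Pv0 = (17.000000, 53.000000, 52.000000); divide by 53.000000 → v1 = (0.320755, 1.000000, 0.981132)
Pv1 = (3.641509, 12.867925, 9.188679); divide by 12.867925 → v2 = (0.282991, 1.000000, 0.714076)
Pv2 = (3.565982, 11.419355, 8.123167); divide by 11.419355 → v3 = (0.312275, 1.000000, 0.711351)
Requested entry of v3: 5540/7788 = 0.71135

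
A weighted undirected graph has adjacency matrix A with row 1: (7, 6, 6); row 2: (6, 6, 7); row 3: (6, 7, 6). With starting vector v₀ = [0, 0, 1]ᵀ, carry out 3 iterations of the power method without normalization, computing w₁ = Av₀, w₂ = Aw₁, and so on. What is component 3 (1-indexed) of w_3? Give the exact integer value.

w1 = Av₀ = (7·0 + 6·0 + 6·1; 6·0 + 6·0 + 7·1; 6·0 + 7·0 + 6·1) = (6, 7, 6)
w2 = Aw1 = (7·6 + 6·7 + 6·6; 6·6 + 6·7 + 7·6; 6·6 + 7·7 + 6·6) = (120, 120, 121)
w3 = Aw2 = (2286, 2287, 2286)
The requested component of w3 is 2286.

2286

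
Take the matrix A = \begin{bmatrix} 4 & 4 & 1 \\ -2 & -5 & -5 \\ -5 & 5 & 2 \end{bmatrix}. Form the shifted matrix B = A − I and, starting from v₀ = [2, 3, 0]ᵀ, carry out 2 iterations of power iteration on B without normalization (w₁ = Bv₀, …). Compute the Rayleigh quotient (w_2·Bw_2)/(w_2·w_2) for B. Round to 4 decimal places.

B = A − I has rows (3, 4, 1); (-2, -6, -5); (-5, 5, 1)
w1 = Bv₀ = (18, -22, 5)
w2 = Bw1 = (-29, 71, -195)
Bw2 = (2, 607, 305)
w2·Bw2 = -16436; w2·w2 = 43907; μ ≈ -16436/43907 = -0.3743

μ ≈ -0.3743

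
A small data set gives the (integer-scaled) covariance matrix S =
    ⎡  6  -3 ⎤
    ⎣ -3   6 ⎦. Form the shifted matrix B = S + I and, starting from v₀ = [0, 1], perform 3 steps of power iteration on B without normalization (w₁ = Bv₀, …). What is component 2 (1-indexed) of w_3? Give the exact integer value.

B = S + I has rows (7, -3); (-3, 7)
w1 = Bv₀ = (7·0 + (-3)·1; (-3)·0 + 7·1) = (-3, 7)
w2 = Bw1 = (7·(-3) + (-3)·7; (-3)·(-3) + 7·7) = (-42, 58)
w3 = Bw2 = (-468, 532)
Requested component of w3: 532

532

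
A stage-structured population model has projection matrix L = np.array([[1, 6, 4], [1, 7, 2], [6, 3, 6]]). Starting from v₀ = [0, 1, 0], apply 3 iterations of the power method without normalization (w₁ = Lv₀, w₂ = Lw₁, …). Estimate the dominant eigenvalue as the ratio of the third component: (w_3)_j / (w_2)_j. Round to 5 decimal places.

w1 = Lv₀ = (1·0 + 6·1 + 4·0; 1·0 + 7·1 + 2·0; 6·0 + 3·1 + 6·0) = (6, 7, 3)
w2 = Lw1 = (1·6 + 6·7 + 4·3; 1·6 + 7·7 + 2·3; 6·6 + 3·7 + 6·3) = (60, 61, 75)
w3 = Lw2 = (726, 637, 993)
Ratio at component: 993 / 75 = 13.24000

λ ≈ 13.24000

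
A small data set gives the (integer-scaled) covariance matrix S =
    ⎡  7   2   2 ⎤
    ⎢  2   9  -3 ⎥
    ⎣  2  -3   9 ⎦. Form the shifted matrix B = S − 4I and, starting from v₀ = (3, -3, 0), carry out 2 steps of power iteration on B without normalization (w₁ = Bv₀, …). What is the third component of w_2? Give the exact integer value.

108

B = S − 4I has rows (3, 2, 2); (2, 5, -3); (2, -3, 5)
w1 = Bv₀ = (3·3 + 2·(-3) + 2·0; 2·3 + 5·(-3) + (-3)·0; 2·3 + (-3)·(-3) + 5·0) = (3, -9, 15)
w2 = Bw1 = (3·3 + 2·(-9) + 2·15; 2·3 + 5·(-9) + (-3)·15; 2·3 + (-3)·(-9) + 5·15) = (21, -84, 108)
Requested component of w2: 108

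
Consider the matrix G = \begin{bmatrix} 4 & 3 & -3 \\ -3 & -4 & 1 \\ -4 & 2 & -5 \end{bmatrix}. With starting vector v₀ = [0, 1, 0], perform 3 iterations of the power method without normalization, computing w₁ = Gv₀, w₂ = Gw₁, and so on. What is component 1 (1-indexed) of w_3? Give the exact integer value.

93

w1 = Gv₀ = (3, -4, 2)
w2 = Gw1 = (-6, 9, -30)
w3 = Gw2 = (93, -48, 192)
The requested component of w3 is 93.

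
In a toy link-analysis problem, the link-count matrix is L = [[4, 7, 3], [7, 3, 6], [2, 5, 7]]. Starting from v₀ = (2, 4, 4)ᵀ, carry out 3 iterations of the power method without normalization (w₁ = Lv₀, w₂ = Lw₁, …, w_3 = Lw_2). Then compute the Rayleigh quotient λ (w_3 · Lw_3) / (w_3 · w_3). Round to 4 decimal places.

w1 = Lv₀ = (4·2 + 7·4 + 3·4; 7·2 + 3·4 + 6·4; 2·2 + 5·4 + 7·4) = (48, 50, 52)
w2 = Lw1 = (4·48 + 7·50 + 3·52; 7·48 + 3·50 + 6·52; 2·48 + 5·50 + 7·52) = (698, 798, 710)
w3 = Lw2 = (10508, 11540, 10356)
Lw3 = (153880, 170312, 151208)
w3·Lw3 = 10508·153880 + 11540·170312 + 10356·151208 = 5148281568; w3·w3 = 10508·10508 + 11540·11540 + 10356·10356 = 350836400
λ ≈ 5148281568/350836400 = 14.6743

λ ≈ 14.6743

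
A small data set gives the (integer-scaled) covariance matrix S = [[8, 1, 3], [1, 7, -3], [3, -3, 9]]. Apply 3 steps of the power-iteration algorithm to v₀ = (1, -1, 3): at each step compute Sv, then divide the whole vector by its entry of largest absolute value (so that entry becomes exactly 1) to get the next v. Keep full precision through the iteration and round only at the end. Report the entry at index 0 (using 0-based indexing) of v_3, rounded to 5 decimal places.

0.56858

Sv0 = (16.000000, -15.000000, 33.000000); divide by 33.000000 → v1 = (0.484848, -0.454545, 1.000000)
Sv1 = (6.424242, -5.696970, 11.818182); divide by 11.818182 → v2 = (0.543590, -0.482051, 1.000000)
Sv2 = (6.866667, -5.830769, 12.076923); divide by 12.076923 → v3 = (0.568577, -0.482803, 1.000000)
Requested entry of v3: 2678/4710 = 0.56858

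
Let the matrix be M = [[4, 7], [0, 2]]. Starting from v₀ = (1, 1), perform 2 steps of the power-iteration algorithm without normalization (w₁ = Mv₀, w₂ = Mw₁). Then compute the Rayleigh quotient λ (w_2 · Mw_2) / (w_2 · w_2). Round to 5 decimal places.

w1 = Mv₀ = (4·1 + 7·1; 0·1 + 2·1) = (11, 2)
w2 = Mw1 = (4·11 + 7·2; 0·11 + 2·2) = (58, 4)
Mw2 = (260, 8)
w2·Mw2 = 58·260 + 4·8 = 15112; w2·w2 = 58·58 + 4·4 = 3380
λ ≈ 15112/3380 = 4.47101

λ ≈ 4.47101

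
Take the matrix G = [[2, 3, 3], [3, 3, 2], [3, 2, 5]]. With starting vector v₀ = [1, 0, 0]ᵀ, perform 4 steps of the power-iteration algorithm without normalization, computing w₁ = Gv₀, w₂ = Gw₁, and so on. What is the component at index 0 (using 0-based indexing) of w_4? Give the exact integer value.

w1 = Gv₀ = (2, 3, 3)
w2 = Gw1 = (22, 21, 27)
w3 = Gw2 = (188, 183, 243)
w4 = Gw3 = (1654, 1599, 2145)
The requested component of w4 is 1654.

1654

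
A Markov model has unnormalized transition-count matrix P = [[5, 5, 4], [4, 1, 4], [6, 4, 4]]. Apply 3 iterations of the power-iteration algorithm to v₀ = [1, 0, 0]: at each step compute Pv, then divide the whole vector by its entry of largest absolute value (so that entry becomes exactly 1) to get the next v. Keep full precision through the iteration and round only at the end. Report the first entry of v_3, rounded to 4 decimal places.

Pv0 = (5.00000, 4.00000, 6.00000); divide by 6.00000 → v1 = (0.83333, 0.66667, 1.00000)
Pv1 = (11.50000, 8.00000, 11.66667); divide by 11.66667 → v2 = (0.98571, 0.68571, 1.00000)
Pv2 = (12.35714, 8.62857, 12.65714); divide by 12.65714 → v3 = (0.97630, 0.68172, 1.00000)
Requested entry of v3: 865/886 = 0.9763

0.9763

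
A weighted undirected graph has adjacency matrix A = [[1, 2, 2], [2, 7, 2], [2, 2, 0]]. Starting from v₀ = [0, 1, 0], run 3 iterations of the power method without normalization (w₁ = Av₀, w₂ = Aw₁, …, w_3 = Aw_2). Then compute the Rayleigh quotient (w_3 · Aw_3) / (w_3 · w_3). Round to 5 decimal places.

λ ≈ 8.36899

w1 = Av₀ = (1·0 + 2·1 + 2·0; 2·0 + 7·1 + 2·0; 2·0 + 2·1 + 0·0) = (2, 7, 2)
w2 = Aw1 = (1·2 + 2·7 + 2·2; 2·2 + 7·7 + 2·2; 2·2 + 2·7 + 0·2) = (20, 57, 18)
w3 = Aw2 = (170, 475, 154)
Aw3 = (1428, 3973, 1290)
w3·Aw3 = 170·1428 + 475·3973 + 154·1290 = 2328595; w3·w3 = 170·170 + 475·475 + 154·154 = 278241
λ ≈ 2328595/278241 = 8.36899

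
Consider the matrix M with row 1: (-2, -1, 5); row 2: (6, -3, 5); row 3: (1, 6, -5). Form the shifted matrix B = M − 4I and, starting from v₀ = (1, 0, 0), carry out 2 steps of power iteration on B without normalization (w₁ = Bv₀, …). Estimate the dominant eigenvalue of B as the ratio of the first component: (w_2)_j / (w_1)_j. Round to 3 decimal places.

B = M − 4I has rows (-6, -1, 5); (6, -7, 5); (1, 6, -9)
w1 = Bv₀ = (-6, 6, 1)
w2 = Bw1 = (35, -73, 21)
Ratio: 35/-6 = -5.833

μ ≈ -5.833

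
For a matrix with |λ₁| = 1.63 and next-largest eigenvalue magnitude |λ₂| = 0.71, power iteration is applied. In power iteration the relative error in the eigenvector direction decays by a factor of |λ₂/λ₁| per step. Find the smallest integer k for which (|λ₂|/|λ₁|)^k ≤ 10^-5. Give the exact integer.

|λ₂/λ₁| = 0.71/1.63 = 0.43558
Need k ≥ ln(10^-5) / ln(0.43558) = -11.5129 / -0.8311 ≈ 13.853
Smallest integer k satisfying the bound: 14

14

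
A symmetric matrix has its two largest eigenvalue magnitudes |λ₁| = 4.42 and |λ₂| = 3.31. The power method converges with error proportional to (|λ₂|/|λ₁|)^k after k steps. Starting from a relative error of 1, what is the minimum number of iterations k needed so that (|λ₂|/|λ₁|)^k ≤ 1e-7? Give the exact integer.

|λ₂/λ₁| = 3.31/4.42 = 0.74887
Need k ≥ ln(1e-7) / ln(0.74887) = -16.1181 / -0.2892 ≈ 55.735
Smallest integer k satisfying the bound: 56

56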